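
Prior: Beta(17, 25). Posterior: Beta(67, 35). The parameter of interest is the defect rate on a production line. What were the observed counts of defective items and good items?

Under Beta–binomial conjugacy the posterior parameters are (a+s, b+f).
So s = 67 − 17 = 50 and f = 35 − 25 = 10.

50 defective items and 10 good items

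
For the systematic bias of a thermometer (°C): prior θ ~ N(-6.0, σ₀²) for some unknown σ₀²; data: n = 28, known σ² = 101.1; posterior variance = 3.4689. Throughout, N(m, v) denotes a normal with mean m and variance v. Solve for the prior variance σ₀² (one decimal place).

For the Normal–Normal model with known σ², precisions add: τ_n = τ₀ + n/σ².
So 1/σ₀² = 1/3.4689 − 28/101.1 = 0.288276 − 0.276954 = 0.011322.
Hence σ₀² = 1/0.011322 ≈ 88.3.

σ₀² = 88.3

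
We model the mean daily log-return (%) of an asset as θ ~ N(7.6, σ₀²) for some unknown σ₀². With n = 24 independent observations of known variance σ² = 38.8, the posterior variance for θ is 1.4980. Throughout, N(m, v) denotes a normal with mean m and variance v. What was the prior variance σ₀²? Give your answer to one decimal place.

σ₀² = 20.4

Posterior precision equals prior precision plus data precision: 1/σ_n² = 1/σ₀² + n/σ².
So 1/σ₀² = 1/1.4980 − 24/38.8 = 0.667557 − 0.618557 = 0.049000.
Hence σ₀² = 1/0.049000 ≈ 20.4.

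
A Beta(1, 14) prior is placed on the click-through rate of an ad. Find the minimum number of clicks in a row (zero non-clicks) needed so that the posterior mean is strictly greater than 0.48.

k = 12

After k clicks and 0 non-clicks the posterior is Beta(1+k, 14), with mean (1+k)/(1+14+k).
Set (1+k)/(15+k) > 0.48 and solve: k > (0.48·15 − 1)/(1 − 0.48) = 11.923.
The smallest integer exceeding 11.923 is 12.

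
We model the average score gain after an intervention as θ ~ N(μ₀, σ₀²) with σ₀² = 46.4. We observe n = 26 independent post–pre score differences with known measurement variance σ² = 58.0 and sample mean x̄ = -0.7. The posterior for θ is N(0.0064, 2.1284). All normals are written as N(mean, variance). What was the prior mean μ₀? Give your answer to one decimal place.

The posterior mean is a precision-weighted average: μ_n = (τ₀μ₀ + τ_data·x̄)/(τ₀+τ_data), with τ₀=1/σ₀² and τ_data=n/σ².
Here τ₀ = 1/46.4 = 0.021552 and τ_data = 26/58.0 = 0.448276, so τ_n = 0.469828.
Rearranging for μ₀: μ₀ = (μ_n·τ_n − τ_data·x̄)/τ₀ = (0.0064·0.469828 − 0.448276·-0.7) / 0.021552 = 0.316800/0.021552 ≈ 14.7.

μ₀ = 14.7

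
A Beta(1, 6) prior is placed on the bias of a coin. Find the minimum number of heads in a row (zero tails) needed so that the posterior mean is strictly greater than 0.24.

After k heads and 0 tails the posterior is Beta(1+k, 6), with mean (1+k)/(1+6+k).
Set (1+k)/(7+k) > 0.24 and solve: k > (0.24·7 − 1)/(1 − 0.24) = 0.895.
The smallest integer exceeding 0.895 is 1.

k = 1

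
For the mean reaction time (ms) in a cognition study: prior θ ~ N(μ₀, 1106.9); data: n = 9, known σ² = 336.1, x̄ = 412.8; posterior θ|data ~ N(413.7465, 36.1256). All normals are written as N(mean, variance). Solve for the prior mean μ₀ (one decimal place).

μ₀ = 441.8

The posterior mean is a precision-weighted average: μ_n = (τ₀μ₀ + τ_data·x̄)/(τ₀+τ_data), with τ₀=1/σ₀² and τ_data=n/σ².
Here τ₀ = 1/1106.9 = 0.000903 and τ_data = 9/336.1 = 0.026778, so τ_n = 0.027681.
Rearranging for μ₀: μ₀ = (μ_n·τ_n − τ_data·x̄)/τ₀ = (413.7465·0.027681 − 0.026778·412.8) / 0.000903 = 0.398958/0.000903 ≈ 441.8.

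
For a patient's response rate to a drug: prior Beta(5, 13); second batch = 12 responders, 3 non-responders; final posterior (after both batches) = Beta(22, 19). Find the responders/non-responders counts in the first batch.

5 responders and 3 non-responders

Sequential conjugate updates are equivalent to a single update on the pooled data, so total successes = posterior α − prior α and total failures = posterior β − prior β.
Total across both batches: 22−5=17 responders, 19−13=6 non-responders.
Subtract the second batch: 17−12=5 responders and 6−3=3 non-responders.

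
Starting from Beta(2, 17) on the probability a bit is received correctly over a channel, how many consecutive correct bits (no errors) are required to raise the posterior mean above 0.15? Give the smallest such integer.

After k correct bits and 0 errors the posterior is Beta(2+k, 17), with mean (2+k)/(2+17+k).
Set (2+k)/(19+k) > 0.15 and solve: k > (0.15·19 − 2)/(1 − 0.15) = 1.000.
The smallest integer exceeding 1.000 is 2, and checking k=2: (4)/(21) = 0.1905 > 0.15.

k = 2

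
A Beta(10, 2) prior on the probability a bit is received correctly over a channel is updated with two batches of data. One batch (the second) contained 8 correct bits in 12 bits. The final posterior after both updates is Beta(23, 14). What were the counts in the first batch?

5 correct bits and 8 errors

Because Beta–binomial updating is additive in the counts, the combined data contributed (α_post−α_prior, β_post−β_prior) successes and failures.
Total across both batches: 23−10=13 correct bits, 14−2=12 errors.
Subtract the second batch: 13−8=5 correct bits and 12−4=8 errors.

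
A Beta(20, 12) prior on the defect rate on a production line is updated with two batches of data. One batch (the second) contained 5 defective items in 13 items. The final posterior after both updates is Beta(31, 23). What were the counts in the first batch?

6 defective items and 3 good items

Because Beta–binomial updating is additive in the counts, the combined data contributed (α_post−α_prior, β_post−β_prior) successes and failures.
Total across both batches: 31−20=11 defective items, 23−12=11 good items.
Subtract the second batch: 11−5=6 defective items and 11−8=3 good items.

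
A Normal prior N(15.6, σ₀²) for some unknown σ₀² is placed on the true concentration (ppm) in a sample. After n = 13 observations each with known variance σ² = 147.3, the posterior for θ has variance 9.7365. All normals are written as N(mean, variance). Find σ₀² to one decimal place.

Posterior precision equals prior precision plus data precision: 1/σ_n² = 1/σ₀² + n/σ².
So 1/σ₀² = 1/9.7365 − 13/147.3 = 0.102706 − 0.088255 = 0.014451.
Hence σ₀² = 1/0.014451 ≈ 69.2.

σ₀² = 69.2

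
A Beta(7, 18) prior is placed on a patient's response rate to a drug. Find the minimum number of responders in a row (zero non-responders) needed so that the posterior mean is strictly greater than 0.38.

k = 5

After k responders and 0 non-responders the posterior is Beta(7+k, 18), with mean (7+k)/(7+18+k).
Set (7+k)/(25+k) > 0.38 and solve: k > (0.38·25 − 7)/(1 − 0.38) = 4.032.
The smallest integer exceeding 4.032 is 5, and checking k=5: (12)/(30) = 0.4000 > 0.38.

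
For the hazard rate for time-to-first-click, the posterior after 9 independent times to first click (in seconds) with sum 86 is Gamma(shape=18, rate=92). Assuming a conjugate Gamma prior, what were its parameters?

Gamma(shape=9, rate=6)

Gamma–exponential conjugacy: posterior shape = α + n, posterior rate = β + Σtᵢ.
So α = 18 − 9 = 9 and β = 92 − 86 = 6.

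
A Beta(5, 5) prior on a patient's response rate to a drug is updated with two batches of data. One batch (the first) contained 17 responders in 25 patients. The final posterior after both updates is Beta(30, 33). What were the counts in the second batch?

8 responders and 20 non-responders

Because Beta–binomial updating is additive in the counts, the combined data contributed (α_post−α_prior, β_post−β_prior) successes and failures.
Total across both batches: 30−5=25 responders, 33−5=28 non-responders.
Subtract the first batch: 25−17=8 responders and 28−8=20 non-responders.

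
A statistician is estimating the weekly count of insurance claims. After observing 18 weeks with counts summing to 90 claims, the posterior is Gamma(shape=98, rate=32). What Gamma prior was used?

Gamma(shape=8, rate=14)

A Gamma(α, β) prior (rate parametrization) on a Poisson rate with n observations summing to S gives posterior Gamma(α+S, β+n).
So α = 98 − 90 = 8 and β = 32 − 18 = 14.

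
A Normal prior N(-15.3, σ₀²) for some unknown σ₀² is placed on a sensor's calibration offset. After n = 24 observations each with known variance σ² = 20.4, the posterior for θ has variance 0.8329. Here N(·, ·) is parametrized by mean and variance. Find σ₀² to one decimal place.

σ₀² = 41.4

Posterior precision equals prior precision plus data precision: 1/σ_n² = 1/σ₀² + n/σ².
So 1/σ₀² = 1/0.8329 − 24/20.4 = 1.200624 − 1.176471 = 0.024153.
Hence σ₀² = 1/0.024153 ≈ 41.4.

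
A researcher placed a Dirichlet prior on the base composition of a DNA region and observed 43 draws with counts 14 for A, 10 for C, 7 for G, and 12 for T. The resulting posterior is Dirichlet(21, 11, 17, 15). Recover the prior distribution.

Dirichlet(7, 1, 10, 3)

For a Dirichlet(α) prior with multinomial counts c, the posterior is Dirichlet(α + c) componentwise.
Subtract each count from the matching posterior parameter: 21−14=7, 11−10=1, 17−7=10, 15−12=3.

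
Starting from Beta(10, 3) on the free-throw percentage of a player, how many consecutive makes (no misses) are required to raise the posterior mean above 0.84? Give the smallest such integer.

After k makes and 0 misses the posterior is Beta(10+k, 3), with mean (10+k)/(10+3+k).
Set (10+k)/(13+k) > 0.84 and solve: k > (0.84·13 − 10)/(1 − 0.84) = 5.750.
The smallest integer exceeding 5.750 is 6.

k = 6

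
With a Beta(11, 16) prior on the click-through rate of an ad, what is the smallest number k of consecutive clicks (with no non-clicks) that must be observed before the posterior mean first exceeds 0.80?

k = 54

After k clicks and 0 non-clicks the posterior is Beta(11+k, 16), with mean (11+k)/(11+16+k).
Set (11+k)/(27+k) > 0.80 and solve: k > (0.80·27 − 11)/(1 − 0.80) = 53.000.
The smallest integer exceeding 53.000 is 54, and checking k=54: (65)/(81) = 0.8025 > 0.80.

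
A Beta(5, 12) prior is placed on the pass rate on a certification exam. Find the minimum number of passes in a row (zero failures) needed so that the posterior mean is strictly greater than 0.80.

After k passes and 0 failures the posterior is Beta(5+k, 12), with mean (5+k)/(5+12+k).
Set (5+k)/(17+k) > 0.80 and solve: k > (0.80·17 − 5)/(1 − 0.80) = 43.000.
The smallest integer exceeding 43.000 is 44.

k = 44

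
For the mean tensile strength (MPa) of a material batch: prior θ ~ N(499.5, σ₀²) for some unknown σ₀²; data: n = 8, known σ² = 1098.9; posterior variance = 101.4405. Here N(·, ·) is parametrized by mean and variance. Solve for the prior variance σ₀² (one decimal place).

σ₀² = 387.9

Posterior precision equals prior precision plus data precision: 1/σ_n² = 1/σ₀² + n/σ².
So 1/σ₀² = 1/101.4405 − 8/1098.9 = 0.009858 − 0.007280 = 0.002578.
Hence σ₀² = 1/0.002578 ≈ 387.9.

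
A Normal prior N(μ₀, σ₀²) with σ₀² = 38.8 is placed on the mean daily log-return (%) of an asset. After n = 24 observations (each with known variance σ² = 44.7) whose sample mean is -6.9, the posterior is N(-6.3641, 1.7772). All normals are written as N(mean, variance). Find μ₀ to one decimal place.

μ₀ = 4.8

The posterior mean is a precision-weighted average: μ_n = (τ₀μ₀ + τ_data·x̄)/(τ₀+τ_data), with τ₀=1/σ₀² and τ_data=n/σ².
Here τ₀ = 1/38.8 = 0.025773 and τ_data = 24/44.7 = 0.536913, so τ_n = 0.562686.
Rearranging for μ₀: μ₀ = (μ_n·τ_n − τ_data·x̄)/τ₀ = (-6.3641·0.562686 − 0.536913·-6.9) / 0.025773 = 0.123710/0.025773 ≈ 4.8.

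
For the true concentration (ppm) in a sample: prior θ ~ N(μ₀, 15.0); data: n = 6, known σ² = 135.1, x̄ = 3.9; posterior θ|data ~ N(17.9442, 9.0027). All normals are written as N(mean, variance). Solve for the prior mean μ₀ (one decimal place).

With known observation variance, the Normal–Normal posterior has precision τ_n = τ₀ + n/σ² and mean μ_n = (τ₀μ₀ + (n/σ²)x̄)/τ_n.
Here τ₀ = 1/15.0 = 0.066667 and τ_data = 6/135.1 = 0.044412, so τ_n = 0.111079.
Rearranging for μ₀: μ₀ = (μ_n·τ_n − τ_data·x̄)/τ₀ = (17.9442·0.111079 − 0.044412·3.9) / 0.066667 = 1.820017/0.066667 ≈ 27.3.

μ₀ = 27.3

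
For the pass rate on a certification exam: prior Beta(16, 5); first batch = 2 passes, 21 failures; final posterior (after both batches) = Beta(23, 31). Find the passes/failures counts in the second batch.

5 passes and 5 failures

Because Beta–binomial updating is additive in the counts, the combined data contributed (α_post−α_prior, β_post−β_prior) successes and failures.
Total across both batches: 23−16=7 passes, 31−5=26 failures.
Subtract the first batch: 7−2=5 passes and 26−21=5 failures.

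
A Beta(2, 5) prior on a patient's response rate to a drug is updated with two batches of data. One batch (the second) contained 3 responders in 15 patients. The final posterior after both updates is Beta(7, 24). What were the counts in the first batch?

2 responders and 7 non-responders

Because Beta–binomial updating is additive in the counts, the combined data contributed (α_post−α_prior, β_post−β_prior) successes and failures.
Total across both batches: 7−2=5 responders, 24−5=19 non-responders.
Subtract the second batch: 5−3=2 responders and 19−12=7 non-responders.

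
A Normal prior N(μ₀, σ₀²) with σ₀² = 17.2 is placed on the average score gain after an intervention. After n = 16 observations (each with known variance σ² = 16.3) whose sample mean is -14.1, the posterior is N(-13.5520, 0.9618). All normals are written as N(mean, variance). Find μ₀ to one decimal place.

μ₀ = -4.3

The posterior mean is a precision-weighted average: μ_n = (τ₀μ₀ + τ_data·x̄)/(τ₀+τ_data), with τ₀=1/σ₀² and τ_data=n/σ².
Here τ₀ = 1/17.2 = 0.058140 and τ_data = 16/16.3 = 0.981595, so τ_n = 1.039735.
Rearranging for μ₀: μ₀ = (μ_n·τ_n − τ_data·x̄)/τ₀ = (-13.5520·1.039735 − 0.981595·-14.1) / 0.058140 = -0.249999/0.058140 ≈ -4.3.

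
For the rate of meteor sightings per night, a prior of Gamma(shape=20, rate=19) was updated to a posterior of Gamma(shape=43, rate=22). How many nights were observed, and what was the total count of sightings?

A Gamma(α, β) prior (rate parametrization) on a Poisson rate with n observations summing to S gives posterior Gamma(α+S, β+n).
Matching: Σxᵢ = 43 − 20 = 23 and n = 22 − 19 = 3.

n = 3 nights with total 23 sightings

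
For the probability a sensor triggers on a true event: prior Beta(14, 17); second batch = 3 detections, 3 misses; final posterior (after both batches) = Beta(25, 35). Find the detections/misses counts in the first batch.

8 detections and 15 misses

Sequential conjugate updates are equivalent to a single update on the pooled data, so total successes = posterior α − prior α and total failures = posterior β − prior β.
Total across both batches: 25−14=11 detections, 35−17=18 misses.
Subtract the second batch: 11−3=8 detections and 18−3=15 misses.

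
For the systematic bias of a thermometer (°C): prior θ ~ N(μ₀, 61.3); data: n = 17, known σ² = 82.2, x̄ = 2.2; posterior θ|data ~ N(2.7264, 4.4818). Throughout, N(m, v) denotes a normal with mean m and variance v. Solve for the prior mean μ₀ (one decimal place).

μ₀ = 9.4

With known observation variance, the Normal–Normal posterior has precision τ_n = τ₀ + n/σ² and mean μ_n = (τ₀μ₀ + (n/σ²)x̄)/τ_n.
Here τ₀ = 1/61.3 = 0.016313 and τ_data = 17/82.2 = 0.206813, so τ_n = 0.223126.
Rearranging for μ₀: μ₀ = (μ_n·τ_n − τ_data·x̄)/τ₀ = (2.7264·0.223126 − 0.206813·2.2) / 0.016313 = 0.153342/0.016313 ≈ 9.4.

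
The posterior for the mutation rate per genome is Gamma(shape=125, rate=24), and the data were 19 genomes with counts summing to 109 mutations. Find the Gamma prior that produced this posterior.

A Gamma(α, β) prior (rate parametrization) on a Poisson rate with n observations summing to S gives posterior Gamma(α+S, β+n).
So α = 125 − 109 = 16 and β = 24 − 19 = 5.

Gamma(shape=16, rate=5)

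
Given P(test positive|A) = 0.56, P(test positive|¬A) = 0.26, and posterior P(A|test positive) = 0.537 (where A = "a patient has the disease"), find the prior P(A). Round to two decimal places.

P(A) = 0.35

In odds form, posterior odds = prior odds × likelihood ratio, so prior odds = posterior odds ÷ LR.
Posterior odds = 0.537/(1−0.537) = 1.1598. LR = 0.56/0.26 = 2.1538.
Prior odds = 1.1598/2.1538 = 0.5385, so P(A) = 0.5385/(1+0.5385) ≈ 0.35.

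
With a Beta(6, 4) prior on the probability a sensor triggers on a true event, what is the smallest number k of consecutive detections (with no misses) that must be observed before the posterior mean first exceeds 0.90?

k = 31

After k detections and 0 misses the posterior is Beta(6+k, 4), with mean (6+k)/(6+4+k).
Set (6+k)/(10+k) > 0.90 and solve: k > (0.90·10 − 6)/(1 − 0.90) = 30.000.
The smallest integer exceeding 30.000 is 31.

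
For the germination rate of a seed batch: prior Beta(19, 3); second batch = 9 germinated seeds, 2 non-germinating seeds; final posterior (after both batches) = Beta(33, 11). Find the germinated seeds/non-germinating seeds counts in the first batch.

5 germinated seeds and 6 non-germinating seeds

Sequential conjugate updates are equivalent to a single update on the pooled data, so total successes = posterior α − prior α and total failures = posterior β − prior β.
Total across both batches: 33−19=14 germinated seeds, 11−3=8 non-germinating seeds.
Subtract the second batch: 14−9=5 germinated seeds and 8−2=6 non-germinating seeds.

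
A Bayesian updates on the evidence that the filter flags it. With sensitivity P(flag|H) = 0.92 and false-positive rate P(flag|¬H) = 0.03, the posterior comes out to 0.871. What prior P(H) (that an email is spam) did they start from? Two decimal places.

Bayes' rule in odds form gives O(H|E) = O(H)·[P(E|H)/P(E|¬H)], hence O(H) = O(H|E)/LR.
Posterior odds = 0.871/(1−0.871) = 6.7519. LR = 0.92/0.03 = 30.6667.
Prior odds = 6.7519/30.6667 = 0.2202, so P(H) = 0.2202/(1+0.2202) ≈ 0.18.

P(H) = 0.18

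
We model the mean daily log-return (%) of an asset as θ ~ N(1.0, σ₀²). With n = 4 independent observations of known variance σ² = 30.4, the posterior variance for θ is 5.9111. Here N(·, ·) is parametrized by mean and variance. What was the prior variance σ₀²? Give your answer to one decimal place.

Posterior precision equals prior precision plus data precision: 1/σ_n² = 1/σ₀² + n/σ².
So 1/σ₀² = 1/5.9111 − 4/30.4 = 0.169173 − 0.131579 = 0.037594.
Hence σ₀² = 1/0.037594 ≈ 26.6.

σ₀² = 26.6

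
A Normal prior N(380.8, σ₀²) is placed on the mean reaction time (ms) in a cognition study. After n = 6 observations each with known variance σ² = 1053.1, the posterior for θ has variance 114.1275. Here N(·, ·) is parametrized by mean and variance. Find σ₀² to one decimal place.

σ₀² = 326.3

For the Normal–Normal model with known σ², precisions add: τ_n = τ₀ + n/σ².
So 1/σ₀² = 1/114.1275 − 6/1053.1 = 0.008762 − 0.005697 = 0.003065.
Hence σ₀² = 1/0.003065 ≈ 326.3.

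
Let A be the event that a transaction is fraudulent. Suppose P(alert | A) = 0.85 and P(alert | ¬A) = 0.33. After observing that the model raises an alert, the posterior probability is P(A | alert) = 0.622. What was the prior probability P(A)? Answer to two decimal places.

P(A) = 0.39

In odds form, posterior odds = prior odds × likelihood ratio, so prior odds = posterior odds ÷ LR.
Posterior odds = 0.622/(1−0.622) = 1.6455. LR = 0.85/0.33 = 2.5758.
Prior odds = 1.6455/2.5758 = 0.6388, so P(A) = 0.6388/(1+0.6388) ≈ 0.39.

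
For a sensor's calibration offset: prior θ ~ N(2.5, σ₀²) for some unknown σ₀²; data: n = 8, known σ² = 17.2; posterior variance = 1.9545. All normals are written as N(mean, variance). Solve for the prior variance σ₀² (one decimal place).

σ₀² = 21.5

Posterior precision equals prior precision plus data precision: 1/σ_n² = 1/σ₀² + n/σ².
So 1/σ₀² = 1/1.9545 − 8/17.2 = 0.511640 − 0.465116 = 0.046524.
Hence σ₀² = 1/0.046524 ≈ 21.5.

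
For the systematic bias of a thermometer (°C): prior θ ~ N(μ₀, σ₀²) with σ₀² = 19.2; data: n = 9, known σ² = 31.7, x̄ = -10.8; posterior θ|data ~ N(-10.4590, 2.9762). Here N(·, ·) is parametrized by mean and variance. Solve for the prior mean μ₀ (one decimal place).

μ₀ = -8.6

With known observation variance, the Normal–Normal posterior has precision τ_n = τ₀ + n/σ² and mean μ_n = (τ₀μ₀ + (n/σ²)x̄)/τ_n.
Here τ₀ = 1/19.2 = 0.052083 and τ_data = 9/31.7 = 0.283912, so τ_n = 0.335995.
Rearranging for μ₀: μ₀ = (μ_n·τ_n − τ_data·x̄)/τ₀ = (-10.4590·0.335995 − 0.283912·-10.8) / 0.052083 = -0.447922/0.052083 ≈ -8.6.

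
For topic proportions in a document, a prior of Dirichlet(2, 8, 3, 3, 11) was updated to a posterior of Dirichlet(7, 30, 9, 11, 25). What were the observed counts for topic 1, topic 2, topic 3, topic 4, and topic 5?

counts (5, 22, 6, 8, 14)

For a Dirichlet(α) prior with multinomial counts c, the posterior is Dirichlet(α + c) componentwise.
Counts are posterior − prior componentwise: 7−2=5, 30−8=22, 9−3=6, 11−3=8, 25−11=14.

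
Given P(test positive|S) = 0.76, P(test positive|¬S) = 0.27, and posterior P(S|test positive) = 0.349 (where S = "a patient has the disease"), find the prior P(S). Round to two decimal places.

Bayes' rule in odds form gives O(S|E) = O(S)·[P(E|S)/P(E|¬S)], hence O(S) = O(S|E)/LR.
Posterior odds = 0.349/(1−0.349) = 0.5361. LR = 0.76/0.27 = 2.8148.
Prior odds = 0.5361/2.8148 = 0.1905, so P(S) = 0.1905/(1+0.1905) ≈ 0.16.

P(S) = 0.16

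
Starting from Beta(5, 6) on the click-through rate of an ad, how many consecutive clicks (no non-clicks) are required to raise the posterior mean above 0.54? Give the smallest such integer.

After k clicks and 0 non-clicks the posterior is Beta(5+k, 6), with mean (5+k)/(5+6+k).
Set (5+k)/(11+k) > 0.54 and solve: k > (0.54·11 − 5)/(1 − 0.54) = 2.043.
The smallest integer exceeding 2.043 is 3, and checking k=3: (8)/(14) = 0.5714 > 0.54.

k = 3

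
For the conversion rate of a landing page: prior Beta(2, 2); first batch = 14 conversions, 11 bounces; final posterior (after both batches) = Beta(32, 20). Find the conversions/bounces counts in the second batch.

16 conversions and 7 bounces

Sequential conjugate updates are equivalent to a single update on the pooled data, so total successes = posterior α − prior α and total failures = posterior β − prior β.
Total across both batches: 32−2=30 conversions, 20−2=18 bounces.
Subtract the first batch: 30−14=16 conversions and 18−11=7 bounces.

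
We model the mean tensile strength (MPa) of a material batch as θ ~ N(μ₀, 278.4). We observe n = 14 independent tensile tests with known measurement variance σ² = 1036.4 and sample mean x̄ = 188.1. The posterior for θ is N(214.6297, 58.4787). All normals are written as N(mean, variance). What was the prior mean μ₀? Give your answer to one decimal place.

With known observation variance, the Normal–Normal posterior has precision τ_n = τ₀ + n/σ² and mean μ_n = (τ₀μ₀ + (n/σ²)x̄)/τ_n.
Here τ₀ = 1/278.4 = 0.003592 and τ_data = 14/1036.4 = 0.013508, so τ_n = 0.017100.
Rearranging for μ₀: μ₀ = (μ_n·τ_n − τ_data·x̄)/τ₀ = (214.6297·0.017100 − 0.013508·188.1) / 0.003592 = 1.129313/0.003592 ≈ 314.4.

μ₀ = 314.4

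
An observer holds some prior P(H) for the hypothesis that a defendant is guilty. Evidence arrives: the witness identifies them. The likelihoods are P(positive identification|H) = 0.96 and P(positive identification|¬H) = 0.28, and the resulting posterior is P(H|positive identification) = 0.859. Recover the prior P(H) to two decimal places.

Bayes' rule in odds form gives O(H|E) = O(H)·[P(E|H)/P(E|¬H)], hence O(H) = O(H|E)/LR.
Posterior odds = 0.859/(1−0.859) = 6.0922. LR = 0.96/0.28 = 3.4286.
Prior odds = 6.0922/3.4286 = 1.7769, so P(H) = 1.7769/(1+1.7769) ≈ 0.64.

P(H) = 0.64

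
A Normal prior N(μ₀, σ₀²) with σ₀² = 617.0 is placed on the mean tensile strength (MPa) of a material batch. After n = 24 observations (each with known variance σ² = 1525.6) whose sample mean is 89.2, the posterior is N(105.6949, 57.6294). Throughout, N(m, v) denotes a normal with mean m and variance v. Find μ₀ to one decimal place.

With known observation variance, the Normal–Normal posterior has precision τ_n = τ₀ + n/σ² and mean μ_n = (τ₀μ₀ + (n/σ²)x̄)/τ_n.
Here τ₀ = 1/617.0 = 0.001621 and τ_data = 24/1525.6 = 0.015732, so τ_n = 0.017353.
Rearranging for μ₀: μ₀ = (μ_n·τ_n − τ_data·x̄)/τ₀ = (105.6949·0.017353 − 0.015732·89.2) / 0.001621 = 0.430829/0.001621 ≈ 265.8.

μ₀ = 265.8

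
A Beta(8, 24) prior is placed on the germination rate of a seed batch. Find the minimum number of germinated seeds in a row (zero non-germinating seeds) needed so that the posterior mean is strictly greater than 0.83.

k = 110

After k germinated seeds and 0 non-germinating seeds the posterior is Beta(8+k, 24), with mean (8+k)/(8+24+k).
Set (8+k)/(32+k) > 0.83 and solve: k > (0.83·32 − 8)/(1 − 0.83) = 109.176.
The smallest integer exceeding 109.176 is 110, and checking k=110: (118)/(142) = 0.8310 > 0.83.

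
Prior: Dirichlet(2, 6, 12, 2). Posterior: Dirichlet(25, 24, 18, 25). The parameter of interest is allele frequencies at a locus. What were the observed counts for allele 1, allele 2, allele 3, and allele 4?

counts (23, 18, 6, 23)

For a Dirichlet(α) prior with multinomial counts c, the posterior is Dirichlet(α + c) componentwise.
Counts are posterior − prior componentwise: 25−2=23, 24−6=18, 18−12=6, 25−2=23.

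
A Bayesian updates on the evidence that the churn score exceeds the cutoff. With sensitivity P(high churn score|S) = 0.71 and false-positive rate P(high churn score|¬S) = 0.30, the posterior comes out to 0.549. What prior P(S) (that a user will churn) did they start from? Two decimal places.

In odds form, posterior odds = prior odds × likelihood ratio, so prior odds = posterior odds ÷ LR.
Posterior odds = 0.549/(1−0.549) = 1.2173. LR = 0.71/0.30 = 2.3667.
Prior odds = 1.2173/2.3667 = 0.5143, so P(S) = 0.5143/(1+0.5143) ≈ 0.34.

P(S) = 0.34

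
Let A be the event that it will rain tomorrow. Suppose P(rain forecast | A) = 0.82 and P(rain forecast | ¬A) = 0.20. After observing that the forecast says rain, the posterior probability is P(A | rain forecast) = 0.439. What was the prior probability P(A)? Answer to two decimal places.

P(A) = 0.16

Bayes' rule in odds form gives O(A|E) = O(A)·[P(E|A)/P(E|¬A)], hence O(A) = O(A|E)/LR.
Posterior odds = 0.439/(1−0.439) = 0.7825. LR = 0.82/0.20 = 4.1000.
Prior odds = 0.7825/4.1000 = 0.1909, so P(A) = 0.1909/(1+0.1909) ≈ 0.16.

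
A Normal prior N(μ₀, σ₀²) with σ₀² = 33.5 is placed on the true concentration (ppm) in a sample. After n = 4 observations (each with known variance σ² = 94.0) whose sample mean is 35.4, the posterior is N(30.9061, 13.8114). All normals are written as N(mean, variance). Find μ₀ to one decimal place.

With known observation variance, the Normal–Normal posterior has precision τ_n = τ₀ + n/σ² and mean μ_n = (τ₀μ₀ + (n/σ²)x̄)/τ_n.
Here τ₀ = 1/33.5 = 0.029851 and τ_data = 4/94.0 = 0.042553, so τ_n = 0.072404.
Rearranging for μ₀: μ₀ = (μ_n·τ_n − τ_data·x̄)/τ₀ = (30.9061·0.072404 − 0.042553·35.4) / 0.029851 = 0.731349/0.029851 ≈ 24.5.

μ₀ = 24.5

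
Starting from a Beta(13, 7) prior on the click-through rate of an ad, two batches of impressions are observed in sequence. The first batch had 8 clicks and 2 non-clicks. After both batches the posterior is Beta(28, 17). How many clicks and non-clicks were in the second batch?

Sequential conjugate updates are equivalent to a single update on the pooled data, so total successes = posterior α − prior α and total failures = posterior β − prior β.
Total across both batches: 28−13=15 clicks, 17−7=10 non-clicks.
Subtract the first batch: 15−8=7 clicks and 10−2=8 non-clicks.

7 clicks and 8 non-clicks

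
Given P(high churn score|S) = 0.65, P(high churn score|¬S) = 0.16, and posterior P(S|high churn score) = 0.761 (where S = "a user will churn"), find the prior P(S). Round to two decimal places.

P(S) = 0.44

In odds form, posterior odds = prior odds × likelihood ratio, so prior odds = posterior odds ÷ LR.
Posterior odds = 0.761/(1−0.761) = 3.1841. LR = 0.65/0.16 = 4.0625.
Prior odds = 3.1841/4.0625 = 0.7838, so P(S) = 0.7838/(1+0.7838) ≈ 0.44.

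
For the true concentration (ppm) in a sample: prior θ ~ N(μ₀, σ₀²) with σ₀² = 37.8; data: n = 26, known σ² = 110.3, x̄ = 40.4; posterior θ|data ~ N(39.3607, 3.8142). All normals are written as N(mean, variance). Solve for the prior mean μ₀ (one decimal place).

μ₀ = 30.1

With known observation variance, the Normal–Normal posterior has precision τ_n = τ₀ + n/σ² and mean μ_n = (τ₀μ₀ + (n/σ²)x̄)/τ_n.
Here τ₀ = 1/37.8 = 0.026455 and τ_data = 26/110.3 = 0.235721, so τ_n = 0.262176.
Rearranging for μ₀: μ₀ = (μ_n·τ_n − τ_data·x̄)/τ₀ = (39.3607·0.262176 − 0.235721·40.4) / 0.026455 = 0.796302/0.026455 ≈ 30.1.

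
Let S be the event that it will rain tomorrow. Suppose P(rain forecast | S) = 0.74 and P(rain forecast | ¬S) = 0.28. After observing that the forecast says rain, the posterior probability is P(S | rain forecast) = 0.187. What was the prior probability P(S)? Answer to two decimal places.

P(S) = 0.08

Bayes' rule in odds form gives O(S|E) = O(S)·[P(E|S)/P(E|¬S)], hence O(S) = O(S|E)/LR.
Posterior odds = 0.187/(1−0.187) = 0.2300. LR = 0.74/0.28 = 2.6429.
Prior odds = 0.2300/2.6429 = 0.0870, so P(S) = 0.0870/(1+0.0870) ≈ 0.08.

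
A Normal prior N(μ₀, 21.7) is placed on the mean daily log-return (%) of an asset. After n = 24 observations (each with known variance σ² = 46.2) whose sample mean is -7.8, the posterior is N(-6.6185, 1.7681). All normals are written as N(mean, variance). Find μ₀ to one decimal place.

The posterior mean is a precision-weighted average: μ_n = (τ₀μ₀ + τ_data·x̄)/(τ₀+τ_data), with τ₀=1/σ₀² and τ_data=n/σ².
Here τ₀ = 1/21.7 = 0.046083 and τ_data = 24/46.2 = 0.519481, so τ_n = 0.565564.
Rearranging for μ₀: μ₀ = (μ_n·τ_n − τ_data·x̄)/τ₀ = (-6.6185·0.565564 − 0.519481·-7.8) / 0.046083 = 0.308766/0.046083 ≈ 6.7.

μ₀ = 6.7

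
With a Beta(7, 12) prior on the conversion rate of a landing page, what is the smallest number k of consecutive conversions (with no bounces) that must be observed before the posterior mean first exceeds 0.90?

After k conversions and 0 bounces the posterior is Beta(7+k, 12), with mean (7+k)/(7+12+k).
Set (7+k)/(19+k) > 0.90 and solve: k > (0.90·19 − 7)/(1 − 0.90) = 101.000.
The smallest integer exceeding 101.000 is 102.

k = 102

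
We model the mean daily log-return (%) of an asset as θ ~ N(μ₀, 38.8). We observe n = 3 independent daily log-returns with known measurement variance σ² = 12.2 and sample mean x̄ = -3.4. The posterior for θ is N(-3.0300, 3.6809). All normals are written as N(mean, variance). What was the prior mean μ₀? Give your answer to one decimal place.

μ₀ = 0.5

With known observation variance, the Normal–Normal posterior has precision τ_n = τ₀ + n/σ² and mean μ_n = (τ₀μ₀ + (n/σ²)x̄)/τ_n.
Here τ₀ = 1/38.8 = 0.025773 and τ_data = 3/12.2 = 0.245902, so τ_n = 0.271675.
Rearranging for μ₀: μ₀ = (μ_n·τ_n − τ_data·x̄)/τ₀ = (-3.0300·0.271675 − 0.245902·-3.4) / 0.025773 = 0.012892/0.025773 ≈ 0.5.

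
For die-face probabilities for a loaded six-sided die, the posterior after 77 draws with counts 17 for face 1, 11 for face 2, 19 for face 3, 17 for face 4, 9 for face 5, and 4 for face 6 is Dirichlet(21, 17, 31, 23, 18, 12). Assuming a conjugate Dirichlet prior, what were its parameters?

For a Dirichlet(α) prior with multinomial counts c, the posterior is Dirichlet(α + c) componentwise.
Subtract each count from the matching posterior parameter: 21−17=4, 17−11=6, 31−19=12, 23−17=6, 18−9=9, 12−4=8.

Dirichlet(4, 6, 12, 6, 9, 8)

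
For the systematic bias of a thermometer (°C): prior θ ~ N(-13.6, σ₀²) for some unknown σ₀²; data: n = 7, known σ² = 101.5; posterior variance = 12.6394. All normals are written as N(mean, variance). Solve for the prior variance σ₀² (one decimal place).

For the Normal–Normal model with known σ², precisions add: τ_n = τ₀ + n/σ².
So 1/σ₀² = 1/12.6394 − 7/101.5 = 0.079118 − 0.068966 = 0.010152.
Hence σ₀² = 1/0.010152 ≈ 98.5.

σ₀² = 98.5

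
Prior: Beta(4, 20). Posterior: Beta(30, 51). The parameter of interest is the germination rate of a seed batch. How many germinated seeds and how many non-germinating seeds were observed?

Under Beta–binomial conjugacy the posterior parameters are (α+s, β+f).
Match parameters: s=30−4=26, f=51−20=31.

26 germinated seeds and 31 non-germinating seeds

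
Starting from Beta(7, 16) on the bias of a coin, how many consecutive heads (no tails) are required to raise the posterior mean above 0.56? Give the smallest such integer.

After k heads and 0 tails the posterior is Beta(7+k, 16), with mean (7+k)/(7+16+k).
Set (7+k)/(23+k) > 0.56 and solve: k > (0.56·23 − 7)/(1 − 0.56) = 13.364.
The smallest integer exceeding 13.364 is 14.

k = 14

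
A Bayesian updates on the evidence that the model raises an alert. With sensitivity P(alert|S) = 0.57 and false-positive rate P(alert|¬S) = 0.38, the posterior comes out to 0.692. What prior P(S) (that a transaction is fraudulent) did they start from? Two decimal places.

In odds form, posterior odds = prior odds × likelihood ratio, so prior odds = posterior odds ÷ LR.
Posterior odds = 0.692/(1−0.692) = 2.2468. LR = 0.57/0.38 = 1.5000.
Prior odds = 2.2468/1.5000 = 1.4979, so P(S) = 1.4979/(1+1.4979) ≈ 0.60.

P(S) = 0.60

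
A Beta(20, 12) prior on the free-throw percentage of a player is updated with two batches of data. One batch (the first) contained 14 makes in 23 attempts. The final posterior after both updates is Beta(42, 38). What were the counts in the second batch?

8 makes and 17 misses

Because Beta–binomial updating is additive in the counts, the combined data contributed (α_post−α_prior, β_post−β_prior) successes and failures.
Total across both batches: 42−20=22 makes, 38−12=26 misses.
Subtract the first batch: 22−14=8 makes and 26−9=17 misses.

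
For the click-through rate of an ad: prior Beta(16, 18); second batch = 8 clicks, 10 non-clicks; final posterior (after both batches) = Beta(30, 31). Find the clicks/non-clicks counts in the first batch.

6 clicks and 3 non-clicks

Sequential conjugate updates are equivalent to a single update on the pooled data, so total successes = posterior α − prior α and total failures = posterior β − prior β.
Total across both batches: 30−16=14 clicks, 31−18=13 non-clicks.
Subtract the second batch: 14−8=6 clicks and 13−10=3 non-clicks.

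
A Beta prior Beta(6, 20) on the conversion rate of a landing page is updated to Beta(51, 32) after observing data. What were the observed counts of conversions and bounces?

45 conversions and 12 bounces

Under Beta–binomial conjugacy the posterior parameters are (α+s, β+f).
So s = 51 − 6 = 45 and f = 32 − 20 = 12.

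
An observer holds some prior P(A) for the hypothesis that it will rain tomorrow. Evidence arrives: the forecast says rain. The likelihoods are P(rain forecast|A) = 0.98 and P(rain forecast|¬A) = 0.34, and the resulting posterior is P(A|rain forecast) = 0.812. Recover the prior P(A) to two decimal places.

P(A) = 0.60

In odds form, posterior odds = prior odds × likelihood ratio, so prior odds = posterior odds ÷ LR.
Posterior odds = 0.812/(1−0.812) = 4.3191. LR = 0.98/0.34 = 2.8824.
Prior odds = 4.3191/2.8824 = 1.4984, so P(A) = 1.4984/(1+1.4984) ≈ 0.60.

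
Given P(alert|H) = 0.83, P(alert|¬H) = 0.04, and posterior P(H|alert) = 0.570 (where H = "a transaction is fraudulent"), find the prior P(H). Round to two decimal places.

P(H) = 0.06

In odds form, posterior odds = prior odds × likelihood ratio, so prior odds = posterior odds ÷ LR.
Posterior odds = 0.570/(1−0.570) = 1.3256. LR = 0.83/0.04 = 20.7500.
Prior odds = 1.3256/20.7500 = 0.0639, so P(H) = 0.0639/(1+0.0639) ≈ 0.06.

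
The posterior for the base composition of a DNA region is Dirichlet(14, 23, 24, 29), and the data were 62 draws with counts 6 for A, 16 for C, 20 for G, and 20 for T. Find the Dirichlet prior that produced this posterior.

Dirichlet(8, 7, 4, 9)

For a Dirichlet(α) prior with multinomial counts c, the posterior is Dirichlet(α + c) componentwise.
Subtract each count from the matching posterior parameter: 14−6=8, 23−16=7, 24−20=4, 29−20=9.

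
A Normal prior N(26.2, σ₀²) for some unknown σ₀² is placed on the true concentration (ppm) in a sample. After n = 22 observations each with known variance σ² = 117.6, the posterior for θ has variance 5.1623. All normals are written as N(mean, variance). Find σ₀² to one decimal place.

σ₀² = 150.7

Posterior precision equals prior precision plus data precision: 1/σ_n² = 1/σ₀² + n/σ².
So 1/σ₀² = 1/5.1623 − 22/117.6 = 0.193712 − 0.187075 = 0.006637.
Hence σ₀² = 1/0.006637 ≈ 150.7.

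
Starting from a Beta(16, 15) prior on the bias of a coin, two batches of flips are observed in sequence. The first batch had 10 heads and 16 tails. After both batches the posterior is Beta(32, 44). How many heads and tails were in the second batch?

Because Beta–binomial updating is additive in the counts, the combined data contributed (α_post−α_prior, β_post−β_prior) successes and failures.
Total across both batches: 32−16=16 heads, 44−15=29 tails.
Subtract the first batch: 16−10=6 heads and 29−16=13 tails.

6 heads and 13 tails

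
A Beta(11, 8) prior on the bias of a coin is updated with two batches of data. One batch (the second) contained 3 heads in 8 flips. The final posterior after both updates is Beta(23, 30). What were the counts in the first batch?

Because Beta–binomial updating is additive in the counts, the combined data contributed (α_post−α_prior, β_post−β_prior) successes and failures.
Total across both batches: 23−11=12 heads, 30−8=22 tails.
Subtract the second batch: 12−3=9 heads and 22−5=17 tails.

9 heads and 17 tails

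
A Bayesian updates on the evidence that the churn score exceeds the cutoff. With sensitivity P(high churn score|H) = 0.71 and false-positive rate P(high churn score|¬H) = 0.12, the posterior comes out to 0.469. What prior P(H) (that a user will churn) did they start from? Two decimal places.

Bayes' rule in odds form gives O(H|E) = O(H)·[P(E|H)/P(E|¬H)], hence O(H) = O(H|E)/LR.
Posterior odds = 0.469/(1−0.469) = 0.8832. LR = 0.71/0.12 = 5.9167.
Prior odds = 0.8832/5.9167 = 0.1493, so P(H) = 0.1493/(1+0.1493) ≈ 0.13.

P(H) = 0.13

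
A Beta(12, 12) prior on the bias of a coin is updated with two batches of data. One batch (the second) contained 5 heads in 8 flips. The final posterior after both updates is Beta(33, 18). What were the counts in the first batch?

16 heads and 3 tails

Sequential conjugate updates are equivalent to a single update on the pooled data, so total successes = posterior α − prior α and total failures = posterior β − prior β.
Total across both batches: 33−12=21 heads, 18−12=6 tails.
Subtract the second batch: 21−5=16 heads and 6−3=3 tails.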